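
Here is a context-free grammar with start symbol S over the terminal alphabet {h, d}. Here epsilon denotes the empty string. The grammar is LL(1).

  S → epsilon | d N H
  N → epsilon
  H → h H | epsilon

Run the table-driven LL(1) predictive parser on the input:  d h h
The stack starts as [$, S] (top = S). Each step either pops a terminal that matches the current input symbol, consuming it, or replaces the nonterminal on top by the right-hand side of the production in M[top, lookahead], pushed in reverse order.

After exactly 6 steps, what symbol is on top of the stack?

h

     Stack    Input    Action
  1  $ S      d h h $  expand S → d N H
  2  $ H N d  d h h $  match d
  3  $ H N    h h $    expand N → epsilon
  4  $ H      h h $    expand H → h H
  5  $ H h    h h $    match h
  6  $ H      h $      expand H → h H
Stack after step 6: $ H h (top = h).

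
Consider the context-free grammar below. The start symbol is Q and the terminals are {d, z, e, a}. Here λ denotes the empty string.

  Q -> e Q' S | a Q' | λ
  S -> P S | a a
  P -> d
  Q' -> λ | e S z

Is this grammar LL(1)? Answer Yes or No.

FIRST(Q) = {λ, a, e}
FIRST(S) = {a, d}
FIRST(P) = {d}
FIRST(Q') = {λ, e}
FOLLOW(Q) = {$}
FOLLOW(S) = {$, z}
FOLLOW(P) = {a, d}
FOLLOW(Q') = {$, a, d}
Each cell of M receives at most one production.

Yes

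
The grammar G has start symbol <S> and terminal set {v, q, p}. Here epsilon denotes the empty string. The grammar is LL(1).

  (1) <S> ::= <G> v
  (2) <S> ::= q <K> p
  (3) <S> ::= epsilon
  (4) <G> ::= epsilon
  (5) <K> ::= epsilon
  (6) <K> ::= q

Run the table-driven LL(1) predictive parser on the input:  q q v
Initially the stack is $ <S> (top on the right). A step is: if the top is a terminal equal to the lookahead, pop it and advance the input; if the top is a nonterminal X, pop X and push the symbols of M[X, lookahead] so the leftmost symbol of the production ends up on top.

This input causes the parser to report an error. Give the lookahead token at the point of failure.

step 1: stack=$ <S>  input=q q v $  — expand <S> ::= q <K> p
step 2: stack=$ p <K> q  input=q q v $  — match q
step 3: stack=$ p <K>  input=q v $  — expand <K> ::= q
step 4: stack=$ p q  input=q v $  — match q
step 5: stack=$ p  input=v $  — error: top is terminal p but lookahead is v

v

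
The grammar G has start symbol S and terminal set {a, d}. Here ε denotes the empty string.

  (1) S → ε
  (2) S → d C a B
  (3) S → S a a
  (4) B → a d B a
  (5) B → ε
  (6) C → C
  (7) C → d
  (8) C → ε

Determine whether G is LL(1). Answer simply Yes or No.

No

FIRST(S) = {ε, a, d}
FIRST(B) = {ε, a}
FIRST(C) = {ε, d}
FOLLOW(S) = {$, a}
FOLLOW(B) = {$, a}
FOLLOW(C) = {a}
Cell M[B, a] receives both B → a d B a and B → ε — the grammar is not LL(1).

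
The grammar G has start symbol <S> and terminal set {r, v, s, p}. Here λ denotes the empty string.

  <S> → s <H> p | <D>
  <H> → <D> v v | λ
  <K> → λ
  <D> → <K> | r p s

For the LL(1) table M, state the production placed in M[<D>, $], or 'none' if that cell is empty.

<D> → <K>

FIRST(<K>) = {λ}
FIRST(<D>) = {λ, r}  (via <K>)
FIRST(<S>) = {λ, r, s}  (via <D>)
FIRST(<H>) = {λ, r, v}  (via <D> v v)
FOLLOW(<S>) includes $ since <S> is the start symbol.
FOLLOW(<S>): <S> appears on no right-hand side. Thus FOLLOW(<S>) = {$}.
FOLLOW(<D>): in <S>→<D>, the suffix after <D> is empty, so FOLLOW(<D>) ⊇ FOLLOW(<S>) = {$}; in <H>→<D> v v, <D> is followed by v v with FIRST {v}. Thus FOLLOW(<D>) = {$, v}.
For <D> → <K>: FIRST(<K>) = {λ}, so it goes in M[<D>, t] for t ∈ {}; since λ ∈ FIRST, also for every t ∈ FOLLOW(<D>) = {$, v}.
For <D> → r p s: FIRST(r p s) = {r}, so it goes in M[<D>, t] for t ∈ {r}.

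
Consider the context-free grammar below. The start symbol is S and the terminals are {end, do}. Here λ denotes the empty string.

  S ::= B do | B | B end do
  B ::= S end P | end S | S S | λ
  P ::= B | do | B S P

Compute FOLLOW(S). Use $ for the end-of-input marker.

{$, do, end}

FIRST(S) = {λ, do, end}  (via B do, B, B end do)
FIRST(B) = {λ, do, end}  (via S end P, S S)
FIRST(P) = {λ, do, end}  (via B, B S P)
FOLLOW(S) includes $ since S is the start symbol.
FOLLOW(S): in B::=S end P, S is followed by end P with FIRST {end}; in B::=end S, the suffix after S is empty, so FOLLOW(S) ⊇ FOLLOW(B) = {$, do, end}; in B::=S S (occurrence 1), S is followed by S with FIRST {λ, do, end}; in B::=S S (occurrence 1), the suffix after S is nullable, so FOLLOW(S) ⊇ FOLLOW(B) = {$, do, end}; in B::=S S (occurrence 2), the suffix after S is empty, so FOLLOW(S) ⊇ FOLLOW(B) = {$, do, end}; in P::=B S P, S is followed by P with FIRST {λ, do, end}; in P::=B S P, the suffix after S is nullable, so FOLLOW(S) ⊇ FOLLOW(P) = {$, do, end}. Thus FOLLOW(S) = {$, do, end}.
FOLLOW(B): in S::=B do, B is followed by do with FIRST {do}; in S::=B, the suffix after B is empty, so FOLLOW(B) ⊇ FOLLOW(S) = {$, do, end}; in S::=B end do, B is followed by end do with FIRST {end}; in P::=B, the suffix after B is empty, so FOLLOW(B) ⊇ FOLLOW(P) = {$, do, end}; in P::=B S P, B is followed by S P with FIRST {λ, do, end}; in P::=B S P, the suffix after B is nullable, so FOLLOW(B) ⊇ FOLLOW(P) = {$, do, end}. Thus FOLLOW(B) = {$, do, end}.
FOLLOW(P): in B::=S end P, the suffix after P is empty, so FOLLOW(P) ⊇ FOLLOW(B) = {$, do, end}; in P::=B S P, the suffix after P is empty (adds nothing new). Thus FOLLOW(P) = {$, do, end}.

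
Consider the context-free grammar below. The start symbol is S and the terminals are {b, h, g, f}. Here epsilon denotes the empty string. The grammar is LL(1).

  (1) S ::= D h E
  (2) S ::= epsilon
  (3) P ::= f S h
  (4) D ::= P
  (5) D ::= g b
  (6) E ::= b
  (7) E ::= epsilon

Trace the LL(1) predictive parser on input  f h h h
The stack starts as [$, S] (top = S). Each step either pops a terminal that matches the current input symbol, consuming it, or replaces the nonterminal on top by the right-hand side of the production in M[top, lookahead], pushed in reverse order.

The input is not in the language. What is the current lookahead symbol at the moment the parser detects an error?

step 1: stack=$ S  input=f h h h $  — expand S ::= D h E
step 2: stack=$ E h D  input=f h h h $  — expand D ::= P
step 3: stack=$ E h P  input=f h h h $  — expand P ::= f S h
step 4: stack=$ E h h S f  input=f h h h $  — match f
step 5: stack=$ E h h S  input=h h h $  — expand S ::= epsilon
step 6: stack=$ E h h  input=h h h $  — match h
step 7: stack=$ E h  input=h h $  — match h
step 8: stack=$ E  input=h $  — expand E ::= epsilon
step 9: stack=$  input=h $  — error: stack empty but input remains

h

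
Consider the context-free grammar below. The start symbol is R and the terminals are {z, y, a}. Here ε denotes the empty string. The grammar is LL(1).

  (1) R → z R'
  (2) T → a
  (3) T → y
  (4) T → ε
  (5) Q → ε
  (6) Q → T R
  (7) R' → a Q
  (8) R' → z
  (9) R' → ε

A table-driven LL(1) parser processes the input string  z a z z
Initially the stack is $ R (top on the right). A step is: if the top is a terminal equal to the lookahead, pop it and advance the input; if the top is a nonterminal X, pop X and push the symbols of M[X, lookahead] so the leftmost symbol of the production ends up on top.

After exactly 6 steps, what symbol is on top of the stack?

R

     Stack   Input      Action
  1  $ R     z a z z $  expand R → z R'
  2  $ R' z  z a z z $  match z
  3  $ R'    a z z $    expand R' → a Q
  4  $ Q a   a z z $    match a
  5  $ Q     z z $      expand Q → T R
  6  $ R T   z z $      expand T → ε
Stack after step 6: $ R (top = R).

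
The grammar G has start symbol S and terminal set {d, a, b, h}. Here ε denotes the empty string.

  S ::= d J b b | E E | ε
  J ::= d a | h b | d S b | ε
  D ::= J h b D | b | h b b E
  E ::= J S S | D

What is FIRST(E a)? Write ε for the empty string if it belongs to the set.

{a, b, d, h}

FIRST(J) = {ε, d, h}
FIRST(D) = {b, d, h}  (via J h b D)
FIRST(S) = {ε, b, d, h}  (via E E)
FIRST(E) = {ε, b, d, h}  (via J S S, D)
FIRST(E a): take FIRST of each symbol in turn, carrying on past any symbol whose FIRST contains ε; result {a, b, d, h}.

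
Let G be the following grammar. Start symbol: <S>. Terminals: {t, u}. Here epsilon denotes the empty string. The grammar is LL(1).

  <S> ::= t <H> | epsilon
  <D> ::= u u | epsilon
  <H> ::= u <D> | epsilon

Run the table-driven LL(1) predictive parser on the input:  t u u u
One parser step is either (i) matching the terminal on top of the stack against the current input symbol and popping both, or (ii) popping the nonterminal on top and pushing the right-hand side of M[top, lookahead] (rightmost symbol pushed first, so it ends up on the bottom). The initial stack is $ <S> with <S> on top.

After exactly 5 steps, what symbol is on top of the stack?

step 1: stack=$ <S>  input=t u u u $  — expand <S> ::= t <H>
step 2: stack=$ <H> t  input=t u u u $  — match t
step 3: stack=$ <H>  input=u u u $  — expand <H> ::= u <D>
step 4: stack=$ <D> u  input=u u u $  — match u
step 5: stack=$ <D>  input=u u $  — expand <D> ::= u u
Stack after step 5: $ u u (top = u).

u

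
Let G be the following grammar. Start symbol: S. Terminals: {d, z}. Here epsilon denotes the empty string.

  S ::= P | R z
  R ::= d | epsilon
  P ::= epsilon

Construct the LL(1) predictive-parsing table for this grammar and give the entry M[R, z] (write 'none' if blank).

FIRST(R): from R::=d we get {d}; from R::=epsilon we get {epsilon}. So FIRST(R) = {epsilon, d}.
FIRST(P): from P::=epsilon we get {epsilon}. So FIRST(P) = {epsilon}.
FIRST(S): from S::=P we get {epsilon}; from S::=R z we get {d, z}. So FIRST(S) = {epsilon, d, z}.
FOLLOW(S) includes $ since S is the start symbol.
FOLLOW(R): in S::=R z, R is followed by z with FIRST {z}. Thus FOLLOW(R) = {z}.
For R ::= d: FIRST(d) = {d}, so it goes in M[R, t] for t ∈ {d}.
For R ::= epsilon: FIRST(epsilon) = {epsilon}, so it goes in M[R, t] for t ∈ {}; since epsilon ∈ FIRST, also for every t ∈ FOLLOW(R) = {z}.

R ::= epsilon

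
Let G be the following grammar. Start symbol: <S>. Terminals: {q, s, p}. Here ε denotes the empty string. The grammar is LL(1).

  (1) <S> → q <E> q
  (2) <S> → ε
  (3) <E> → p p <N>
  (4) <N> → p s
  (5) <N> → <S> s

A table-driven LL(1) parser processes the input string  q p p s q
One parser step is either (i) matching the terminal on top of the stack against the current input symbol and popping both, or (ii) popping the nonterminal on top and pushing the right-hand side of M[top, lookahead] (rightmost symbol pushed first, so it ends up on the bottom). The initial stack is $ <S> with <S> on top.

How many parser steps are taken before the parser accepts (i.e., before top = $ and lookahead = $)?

9

     Stack        Input        Action
  1  $ <S>        q p p s q $  expand <S> → q <E> q
  2  $ q <E> q    q p p s q $  match q
  3  $ q <E>      p p s q $    expand <E> → p p <N>
  4  $ q <N> p p  p p s q $    match p
  5  $ q <N> p    p s q $      match p
  6  $ q <N>      s q $        expand <N> → <S> s
  7  $ q s <S>    s q $        expand <S> → ε
  8  $ q s        s q $        match s
  9  $ q          q $          match q
Accept reached after 9 steps.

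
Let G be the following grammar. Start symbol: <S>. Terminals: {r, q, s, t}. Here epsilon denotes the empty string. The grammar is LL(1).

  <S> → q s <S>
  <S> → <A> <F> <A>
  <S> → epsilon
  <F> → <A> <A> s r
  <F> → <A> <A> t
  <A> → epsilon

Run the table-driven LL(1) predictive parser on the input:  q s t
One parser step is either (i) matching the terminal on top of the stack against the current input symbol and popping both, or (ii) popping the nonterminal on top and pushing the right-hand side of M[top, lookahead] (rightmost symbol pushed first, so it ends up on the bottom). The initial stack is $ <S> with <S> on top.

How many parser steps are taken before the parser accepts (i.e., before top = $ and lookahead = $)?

      Stack            Input    Action
   1  $ <S>            q s t $  expand <S> → q s <S>
   2  $ <S> s q        q s t $  match q
   3  $ <S> s          s t $    match s
   4  $ <S>            t $      expand <S> → <A> <F> <A>
   5  $ <A> <F> <A>    t $      expand <A> → epsilon
   6  $ <A> <F>        t $      expand <F> → <A> <A> t
   7  $ <A> t <A> <A>  t $      expand <A> → epsilon
   8  $ <A> t <A>      t $      expand <A> → epsilon
   9  $ <A> t          t $      match t
  10  $ <A>            $        expand <A> → epsilon
Accept reached after 10 steps.

10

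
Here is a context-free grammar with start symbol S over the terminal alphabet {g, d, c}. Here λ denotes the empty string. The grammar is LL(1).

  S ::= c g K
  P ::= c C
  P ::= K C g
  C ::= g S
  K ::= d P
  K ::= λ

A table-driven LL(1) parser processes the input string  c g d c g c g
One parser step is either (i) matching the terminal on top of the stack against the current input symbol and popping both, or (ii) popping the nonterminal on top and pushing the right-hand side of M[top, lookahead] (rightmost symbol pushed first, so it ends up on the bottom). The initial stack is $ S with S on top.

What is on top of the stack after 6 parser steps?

c

step 1: stack=$ S  input=c g d c g c g $  — expand S ::= c g K
step 2: stack=$ K g c  input=c g d c g c g $  — match c
step 3: stack=$ K g  input=g d c g c g $  — match g
step 4: stack=$ K  input=d c g c g $  — expand K ::= d P
step 5: stack=$ P d  input=d c g c g $  — match d
step 6: stack=$ P  input=c g c g $  — expand P ::= c C
Stack after step 6: $ C c (top = c).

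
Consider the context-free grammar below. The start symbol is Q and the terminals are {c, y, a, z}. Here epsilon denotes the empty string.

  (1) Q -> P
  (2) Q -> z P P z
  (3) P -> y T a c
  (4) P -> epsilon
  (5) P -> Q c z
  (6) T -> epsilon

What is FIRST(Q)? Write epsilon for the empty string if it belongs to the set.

FIRST(T) = {epsilon}
FIRST(Q) = {epsilon, c, y, z}  (via P)
FIRST(P) = {epsilon, c, y, z}  (via Q c z)

{epsilon, c, y, z}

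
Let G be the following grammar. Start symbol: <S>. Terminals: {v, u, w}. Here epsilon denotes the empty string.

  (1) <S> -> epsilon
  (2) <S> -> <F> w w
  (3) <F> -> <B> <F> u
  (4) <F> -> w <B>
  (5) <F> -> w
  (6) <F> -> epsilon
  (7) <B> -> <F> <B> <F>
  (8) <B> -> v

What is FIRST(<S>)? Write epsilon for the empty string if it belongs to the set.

{epsilon, v, w}

FIRST(<S>) = {epsilon, v, w}  (via <F> w w)
FIRST(<F>) = {epsilon, v, w}  (via <B> <F> u)
FIRST(<B>) = {v, w}  (via <F> <B> <F>)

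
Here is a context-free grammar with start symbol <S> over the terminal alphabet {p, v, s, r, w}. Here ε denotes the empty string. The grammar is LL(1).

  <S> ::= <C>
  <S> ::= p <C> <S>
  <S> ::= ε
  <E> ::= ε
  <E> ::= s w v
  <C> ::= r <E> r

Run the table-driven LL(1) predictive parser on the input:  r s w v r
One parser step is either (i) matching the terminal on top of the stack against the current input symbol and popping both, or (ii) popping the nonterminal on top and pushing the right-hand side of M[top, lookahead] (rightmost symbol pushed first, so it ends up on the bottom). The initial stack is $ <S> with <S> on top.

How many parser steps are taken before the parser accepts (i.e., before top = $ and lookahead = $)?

step 1: stack=$ <S>  input=r s w v r $  — expand <S> ::= <C>
step 2: stack=$ <C>  input=r s w v r $  — expand <C> ::= r <E> r
step 3: stack=$ r <E> r  input=r s w v r $  — match r
step 4: stack=$ r <E>  input=s w v r $  — expand <E> ::= s w v
step 5: stack=$ r v w s  input=s w v r $  — match s
step 6: stack=$ r v w  input=w v r $  — match w
step 7: stack=$ r v  input=v r $  — match v
step 8: stack=$ r  input=r $  — match r
Accept reached after 8 steps.

8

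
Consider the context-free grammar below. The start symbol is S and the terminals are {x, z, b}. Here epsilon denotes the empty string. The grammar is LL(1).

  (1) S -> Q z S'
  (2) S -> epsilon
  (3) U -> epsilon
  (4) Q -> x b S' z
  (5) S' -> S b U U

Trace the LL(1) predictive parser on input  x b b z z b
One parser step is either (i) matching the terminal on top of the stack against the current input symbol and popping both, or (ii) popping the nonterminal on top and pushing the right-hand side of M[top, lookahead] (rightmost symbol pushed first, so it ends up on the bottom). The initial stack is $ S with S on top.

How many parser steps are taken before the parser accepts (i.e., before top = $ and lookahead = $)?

step 1: stack=$ S  input=x b b z z b $  — expand S -> Q z S'
step 2: stack=$ S' z Q  input=x b b z z b $  — expand Q -> x b S' z
step 3: stack=$ S' z z S' b x  input=x b b z z b $  — match x
step 4: stack=$ S' z z S' b  input=b b z z b $  — match b
step 5: stack=$ S' z z S'  input=b z z b $  — expand S' -> S b U U
step 6: stack=$ S' z z U U b S  input=b z z b $  — expand S -> epsilon
step 7: stack=$ S' z z U U b  input=b z z b $  — match b
step 8: stack=$ S' z z U U  input=z z b $  — expand U -> epsilon
step 9: stack=$ S' z z U  input=z z b $  — expand U -> epsilon
step 10: stack=$ S' z z  input=z z b $  — match z
step 11: stack=$ S' z  input=z b $  — match z
step 12: stack=$ S'  input=b $  — expand S' -> S b U U
step 13: stack=$ U U b S  input=b $  — expand S -> epsilon
step 14: stack=$ U U b  input=b $  — match b
step 15: stack=$ U U  input=$  — expand U -> epsilon
step 16: stack=$ U  input=$  — expand U -> epsilon
Accept reached after 16 steps.

16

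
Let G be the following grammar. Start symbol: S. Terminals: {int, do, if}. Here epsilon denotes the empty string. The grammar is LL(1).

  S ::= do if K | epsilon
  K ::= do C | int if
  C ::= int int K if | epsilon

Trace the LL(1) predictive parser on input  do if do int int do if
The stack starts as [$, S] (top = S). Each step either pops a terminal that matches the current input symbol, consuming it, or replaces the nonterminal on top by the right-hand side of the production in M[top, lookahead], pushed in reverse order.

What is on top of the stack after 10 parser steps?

step 1: stack=$ S  input=do if do int int do if $  — expand S ::= do if K
step 2: stack=$ K if do  input=do if do int int do if $  — match do
step 3: stack=$ K if  input=if do int int do if $  — match if
step 4: stack=$ K  input=do int int do if $  — expand K ::= do C
step 5: stack=$ C do  input=do int int do if $  — match do
step 6: stack=$ C  input=int int do if $  — expand C ::= int int K if
step 7: stack=$ if K int int  input=int int do if $  — match int
step 8: stack=$ if K int  input=int do if $  — match int
step 9: stack=$ if K  input=do if $  — expand K ::= do C
step 10: stack=$ if C do  input=do if $  — match do
Stack after step 10: $ if C (top = C).

C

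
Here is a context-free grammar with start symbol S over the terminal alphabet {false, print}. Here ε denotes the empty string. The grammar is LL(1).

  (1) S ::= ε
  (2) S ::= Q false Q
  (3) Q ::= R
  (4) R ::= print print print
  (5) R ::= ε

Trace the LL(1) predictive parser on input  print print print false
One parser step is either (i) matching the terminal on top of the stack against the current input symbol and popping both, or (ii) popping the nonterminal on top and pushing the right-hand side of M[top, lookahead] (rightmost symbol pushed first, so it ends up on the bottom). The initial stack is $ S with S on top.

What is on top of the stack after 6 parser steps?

false

     Stack                        Input                      Action
  1  $ S                          print print print false $  expand S ::= Q false Q
  2  $ Q false Q                  print print print false $  expand Q ::= R
  3  $ Q false R                  print print print false $  expand R ::= print print print
  4  $ Q false print print print  print print print false $  match print
  5  $ Q false print print        print print false $        match print
  6  $ Q false print              print false $              match print
Stack after step 6: $ Q false (top = false).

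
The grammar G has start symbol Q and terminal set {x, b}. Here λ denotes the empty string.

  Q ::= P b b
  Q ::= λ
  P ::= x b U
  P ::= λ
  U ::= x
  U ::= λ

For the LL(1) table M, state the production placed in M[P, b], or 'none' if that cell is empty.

FIRST(P) = {λ, x}
FIRST(U) = {λ, x}
FIRST(Q) = {λ, b, x}  (via P b b)
FOLLOW(Q) includes $ since Q is the start symbol.
FOLLOW(P): in Q::=P b b, P is followed by b b with FIRST {b}. Thus FOLLOW(P) = {b}.
For P ::= x b U: FIRST(x b U) = {x}, so it goes in M[P, t] for t ∈ {x}.
For P ::= λ: FIRST(λ) = {λ}, so it goes in M[P, t] for t ∈ {}; since λ ∈ FIRST, also for every t ∈ FOLLOW(P) = {b}.

P ::= λ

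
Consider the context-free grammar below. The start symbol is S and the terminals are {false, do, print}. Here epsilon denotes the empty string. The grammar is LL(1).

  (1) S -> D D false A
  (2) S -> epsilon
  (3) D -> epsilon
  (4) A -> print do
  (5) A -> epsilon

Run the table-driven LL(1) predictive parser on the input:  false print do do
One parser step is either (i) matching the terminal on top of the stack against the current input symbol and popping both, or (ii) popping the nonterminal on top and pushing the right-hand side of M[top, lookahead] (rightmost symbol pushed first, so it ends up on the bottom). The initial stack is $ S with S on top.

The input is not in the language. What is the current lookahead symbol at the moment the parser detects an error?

     Stack          Input                Action
  1  $ S            false print do do $  expand S -> D D false A
  2  $ A false D D  false print do do $  expand D -> epsilon
  3  $ A false D    false print do do $  expand D -> epsilon
  4  $ A false      false print do do $  match false
  5  $ A            print do do $        expand A -> print do
  6  $ do print     print do do $        match print
  7  $ do           do do $              match do
  8  $              do $                 error: stack empty but input remains

do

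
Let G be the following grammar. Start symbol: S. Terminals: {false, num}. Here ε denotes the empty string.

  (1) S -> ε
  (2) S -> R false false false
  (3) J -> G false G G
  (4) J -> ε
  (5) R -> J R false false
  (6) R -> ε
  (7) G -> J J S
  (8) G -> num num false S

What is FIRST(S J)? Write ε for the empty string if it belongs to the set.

{ε, false, num}

FIRST(S) = {ε, false, num}  (via R false false false)
FIRST(J) = {ε, false, num}  (via G false G G)
FIRST(R) = {ε, false, num}  (via J R false false)
FIRST(G) = {ε, false, num}  (via J J S)
FIRST(S J): take FIRST of each symbol in turn, carrying on past any symbol whose FIRST contains ε; result {ε, false, num}.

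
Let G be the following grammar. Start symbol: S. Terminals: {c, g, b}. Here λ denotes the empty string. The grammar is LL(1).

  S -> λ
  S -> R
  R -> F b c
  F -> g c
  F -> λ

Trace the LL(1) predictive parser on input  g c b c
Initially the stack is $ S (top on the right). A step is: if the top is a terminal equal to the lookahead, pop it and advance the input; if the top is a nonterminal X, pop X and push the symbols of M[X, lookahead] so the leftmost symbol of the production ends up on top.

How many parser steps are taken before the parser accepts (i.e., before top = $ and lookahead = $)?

step 1: stack=$ S  input=g c b c $  — expand S -> R
step 2: stack=$ R  input=g c b c $  — expand R -> F b c
step 3: stack=$ c b F  input=g c b c $  — expand F -> g c
step 4: stack=$ c b c g  input=g c b c $  — match g
step 5: stack=$ c b c  input=c b c $  — match c
step 6: stack=$ c b  input=b c $  — match b
step 7: stack=$ c  input=c $  — match c
Accept reached after 7 steps.

7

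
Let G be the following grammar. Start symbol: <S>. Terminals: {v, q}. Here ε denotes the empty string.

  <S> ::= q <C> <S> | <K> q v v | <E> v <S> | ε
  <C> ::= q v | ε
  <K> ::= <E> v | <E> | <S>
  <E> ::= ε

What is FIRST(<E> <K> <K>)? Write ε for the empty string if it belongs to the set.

{ε, q, v}

FIRST(<C>): from <C>::=q v we get {q}; from <C>::=ε we get {ε}. So FIRST(<C>) = {ε, q}.
FIRST(<E>): from <E>::=ε we get {ε}. So FIRST(<E>) = {ε}.
FIRST(<S>): from <S>::=q <C> <S> we get {q}; from <S>::=<K> q v v we get {q, v}; from <S>::=<E> v <S> we get {v}; from <S>::=ε we get {ε}. So FIRST(<S>) = {ε, q, v}.
FIRST(<K>): from <K>::=<E> v we get {v}; from <K>::=<E> we get {ε}; from <K>::=<S> we get {ε, q, v}. So FIRST(<K>) = {ε, q, v}.
FIRST(<E> <K> <K>): take FIRST of each symbol in turn, carrying on past any symbol whose FIRST contains ε; result {ε, q, v}.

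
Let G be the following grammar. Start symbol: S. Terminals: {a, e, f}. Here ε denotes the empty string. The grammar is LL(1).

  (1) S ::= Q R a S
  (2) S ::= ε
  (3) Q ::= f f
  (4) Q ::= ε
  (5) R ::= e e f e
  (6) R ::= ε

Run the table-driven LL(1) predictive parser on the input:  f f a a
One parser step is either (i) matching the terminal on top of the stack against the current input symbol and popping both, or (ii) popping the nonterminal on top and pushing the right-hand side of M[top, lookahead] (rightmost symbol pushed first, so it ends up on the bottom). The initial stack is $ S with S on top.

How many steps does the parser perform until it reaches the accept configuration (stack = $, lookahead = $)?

      Stack        Input      Action
   1  $ S          f f a a $  expand S ::= Q R a S
   2  $ S a R Q    f f a a $  expand Q ::= f f
   3  $ S a R f f  f f a a $  match f
   4  $ S a R f    f a a $    match f
   5  $ S a R      a a $      expand R ::= ε
   6  $ S a        a a $      match a
   7  $ S          a $        expand S ::= Q R a S
   8  $ S a R Q    a $        expand Q ::= ε
   9  $ S a R      a $        expand R ::= ε
  10  $ S a        a $        match a
  11  $ S          $          expand S ::= ε
Accept reached after 11 steps.

11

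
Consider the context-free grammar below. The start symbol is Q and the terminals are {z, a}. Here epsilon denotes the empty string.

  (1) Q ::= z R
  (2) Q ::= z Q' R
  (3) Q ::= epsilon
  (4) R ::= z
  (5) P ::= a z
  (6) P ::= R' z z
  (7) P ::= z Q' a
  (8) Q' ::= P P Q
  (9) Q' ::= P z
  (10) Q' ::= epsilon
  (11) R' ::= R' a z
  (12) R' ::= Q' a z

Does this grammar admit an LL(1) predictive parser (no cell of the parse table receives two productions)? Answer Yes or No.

No

FIRST(Q) = {epsilon, z}
FIRST(R) = {z}
FIRST(P) = {a, z}
FIRST(Q') = {epsilon, a, z}
FIRST(R') = {a, z}
FOLLOW(Q) = {$, a, z}
FOLLOW(R) = {$, a, z}
FOLLOW(P) = {a, z}
FOLLOW(Q') = {a, z}
FOLLOW(R') = {a, z}
Cell M[P, a] receives both P ::= a z and P ::= R' z z — the grammar is not LL(1).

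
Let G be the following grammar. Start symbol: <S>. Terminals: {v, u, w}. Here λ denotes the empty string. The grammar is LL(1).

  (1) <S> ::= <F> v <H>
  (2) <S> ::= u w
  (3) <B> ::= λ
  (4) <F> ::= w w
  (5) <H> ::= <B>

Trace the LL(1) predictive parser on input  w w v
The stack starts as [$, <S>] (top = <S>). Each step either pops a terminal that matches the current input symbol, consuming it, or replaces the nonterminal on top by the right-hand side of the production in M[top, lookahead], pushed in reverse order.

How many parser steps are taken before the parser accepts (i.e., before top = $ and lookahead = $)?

step 1: stack=$ <S>  input=w w v $  — expand <S> ::= <F> v <H>
step 2: stack=$ <H> v <F>  input=w w v $  — expand <F> ::= w w
step 3: stack=$ <H> v w w  input=w w v $  — match w
step 4: stack=$ <H> v w  input=w v $  — match w
step 5: stack=$ <H> v  input=v $  — match v
step 6: stack=$ <H>  input=$  — expand <H> ::= <B>
step 7: stack=$ <B>  input=$  — expand <B> ::= λ
Accept reached after 7 steps.

7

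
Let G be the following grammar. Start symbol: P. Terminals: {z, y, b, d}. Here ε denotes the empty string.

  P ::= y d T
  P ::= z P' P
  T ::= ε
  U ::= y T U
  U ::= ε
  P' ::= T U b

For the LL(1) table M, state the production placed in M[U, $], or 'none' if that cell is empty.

none

FIRST(P) = {y, z}
FIRST(T) = {ε}
FIRST(U) = {ε, y}
FIRST(P') = {b, y}  (via T U b)
FOLLOW(P) includes $ since P is the start symbol.
FOLLOW(U): in U::=y T U, the suffix after U is empty (adds nothing new); in P'::=T U b, U is followed by b with FIRST {b}. Thus FOLLOW(U) = {b}.
For U ::= y T U: FIRST(y T U) = {y}, so it goes in M[U, t] for t ∈ {y}.
For U ::= ε: FIRST(ε) = {ε}, so it goes in M[U, t] for t ∈ {}; since ε ∈ FIRST, also for every t ∈ FOLLOW(U) = {b}.
None of these place a production in M[U, $].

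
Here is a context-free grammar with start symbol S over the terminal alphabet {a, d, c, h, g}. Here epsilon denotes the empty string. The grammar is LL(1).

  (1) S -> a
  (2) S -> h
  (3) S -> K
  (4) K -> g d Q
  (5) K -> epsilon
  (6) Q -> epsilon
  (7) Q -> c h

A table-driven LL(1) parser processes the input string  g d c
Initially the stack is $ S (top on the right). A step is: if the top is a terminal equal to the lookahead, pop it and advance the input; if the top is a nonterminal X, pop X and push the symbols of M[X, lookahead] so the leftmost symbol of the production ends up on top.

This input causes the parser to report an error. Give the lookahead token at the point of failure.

$

step 1: stack=$ S  input=g d c $  — expand S -> K
step 2: stack=$ K  input=g d c $  — expand K -> g d Q
step 3: stack=$ Q d g  input=g d c $  — match g
step 4: stack=$ Q d  input=d c $  — match d
step 5: stack=$ Q  input=c $  — expand Q -> c h
step 6: stack=$ h c  input=c $  — match c
step 7: stack=$ h  input=$  — error: top is terminal h but lookahead is $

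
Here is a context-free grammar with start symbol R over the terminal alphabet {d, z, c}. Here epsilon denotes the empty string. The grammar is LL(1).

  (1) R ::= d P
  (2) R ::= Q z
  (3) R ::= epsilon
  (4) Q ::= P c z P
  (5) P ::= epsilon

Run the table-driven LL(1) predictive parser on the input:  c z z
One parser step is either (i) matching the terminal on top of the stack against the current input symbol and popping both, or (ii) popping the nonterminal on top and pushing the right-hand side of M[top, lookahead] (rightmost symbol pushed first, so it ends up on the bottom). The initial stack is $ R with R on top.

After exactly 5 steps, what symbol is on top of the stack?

P

step 1: stack=$ R  input=c z z $  — expand R ::= Q z
step 2: stack=$ z Q  input=c z z $  — expand Q ::= P c z P
step 3: stack=$ z P z c P  input=c z z $  — expand P ::= epsilon
step 4: stack=$ z P z c  input=c z z $  — match c
step 5: stack=$ z P z  input=z z $  — match z
Stack after step 5: $ z P (top = P).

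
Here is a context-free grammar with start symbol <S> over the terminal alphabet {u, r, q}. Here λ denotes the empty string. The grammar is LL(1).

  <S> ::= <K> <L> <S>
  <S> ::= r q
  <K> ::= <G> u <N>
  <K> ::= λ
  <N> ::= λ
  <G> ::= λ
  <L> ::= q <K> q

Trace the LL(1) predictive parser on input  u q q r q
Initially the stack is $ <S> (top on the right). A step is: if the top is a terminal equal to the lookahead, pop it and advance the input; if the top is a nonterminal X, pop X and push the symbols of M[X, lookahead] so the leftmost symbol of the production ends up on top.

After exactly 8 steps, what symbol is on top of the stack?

step 1: stack=$ <S>  input=u q q r q $  — expand <S> ::= <K> <L> <S>
step 2: stack=$ <S> <L> <K>  input=u q q r q $  — expand <K> ::= <G> u <N>
step 3: stack=$ <S> <L> <N> u <G>  input=u q q r q $  — expand <G> ::= λ
step 4: stack=$ <S> <L> <N> u  input=u q q r q $  — match u
step 5: stack=$ <S> <L> <N>  input=q q r q $  — expand <N> ::= λ
step 6: stack=$ <S> <L>  input=q q r q $  — expand <L> ::= q <K> q
step 7: stack=$ <S> q <K> q  input=q q r q $  — match q
step 8: stack=$ <S> q <K>  input=q r q $  — expand <K> ::= λ
Stack after step 8: $ <S> q (top = q).

q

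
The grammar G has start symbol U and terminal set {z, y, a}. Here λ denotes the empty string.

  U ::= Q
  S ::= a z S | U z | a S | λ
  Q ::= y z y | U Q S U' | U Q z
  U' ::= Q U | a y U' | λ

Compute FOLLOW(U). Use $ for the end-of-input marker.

FIRST(U) = {y}  (via Q)
FIRST(S) = {λ, a, y}  (via U z)
FIRST(Q) = {y}  (via U Q S U', U Q z)
FIRST(U') = {λ, a, y}  (via Q U)
FOLLOW(U) includes $ since U is the start symbol.
FOLLOW(U): in S::=U z, U is followed by z with FIRST {z}; in Q::=U Q S U', U is followed by Q S U' with FIRST {y}; in Q::=U Q z, U is followed by Q z with FIRST {y}; in U'::=Q U, the suffix after U is empty, so FOLLOW(U) ⊇ FOLLOW(U') = {$, a, y, z}. Thus FOLLOW(U) = {$, a, y, z}.
FOLLOW(Q): in U::=Q, the suffix after Q is empty, so FOLLOW(Q) ⊇ FOLLOW(U) = {$, a, y, z}; in Q::=U Q S U', Q is followed by S U' with FIRST {λ, a, y}; in Q::=U Q S U', the suffix after Q is nullable (adds nothing new); in Q::=U Q z, Q is followed by z with FIRST {z}; in U'::=Q U, Q is followed by U with FIRST {y}. Thus FOLLOW(Q) = {$, a, y, z}.
FOLLOW(S): in S::=a z S, the suffix after S is empty (adds nothing new); in S::=a S, the suffix after S is empty (adds nothing new); in Q::=U Q S U', S is followed by U' with FIRST {λ, a, y}; in Q::=U Q S U', the suffix after S is nullable, so FOLLOW(S) ⊇ FOLLOW(Q) = {$, a, y, z}. Thus FOLLOW(S) = {$, a, y, z}.
FOLLOW(U'): in Q::=U Q S U', the suffix after U' is empty, so FOLLOW(U') ⊇ FOLLOW(Q) = {$, a, y, z}; in U'::=a y U', the suffix after U' is empty (adds nothing new). Thus FOLLOW(U') = {$, a, y, z}.

{$, a, y, z}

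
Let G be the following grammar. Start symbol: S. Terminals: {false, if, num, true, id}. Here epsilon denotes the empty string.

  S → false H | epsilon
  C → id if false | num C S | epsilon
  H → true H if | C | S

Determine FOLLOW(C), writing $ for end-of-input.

FIRST(S): from S→false H we get {false}; from S→epsilon we get {epsilon}. So FIRST(S) = {epsilon, false}.
FIRST(C): from C→id if false we get {id}; from C→num C S we get {num}; from C→epsilon we get {epsilon}. So FIRST(C) = {epsilon, id, num}.
FIRST(H): from H→true H if we get {true}; from H→C we get {epsilon, id, num}; from H→S we get {epsilon, false}. So FIRST(H) = {epsilon, false, id, num, true}.
FOLLOW(S) includes $ since S is the start symbol.
FOLLOW(S): in C→num C S, the suffix after S is empty, so FOLLOW(S) ⊇ FOLLOW(C) = {$, false, if}; in H→S, the suffix after S is empty, so FOLLOW(S) ⊇ FOLLOW(H) = {$, false, if}. Thus FOLLOW(S) = {$, false, if}.
FOLLOW(H): in S→false H, the suffix after H is empty, so FOLLOW(H) ⊇ FOLLOW(S) = {$, false, if}; in H→true H if, H is followed by if with FIRST {if}. Thus FOLLOW(H) = {$, false, if}.
FOLLOW(C): in C→num C S, C is followed by S with FIRST {epsilon, false}; in C→num C S, the suffix after C is nullable (adds nothing new); in H→C, the suffix after C is empty, so FOLLOW(C) ⊇ FOLLOW(H) = {$, false, if}. Thus FOLLOW(C) = {$, false, if}.

{$, false, if}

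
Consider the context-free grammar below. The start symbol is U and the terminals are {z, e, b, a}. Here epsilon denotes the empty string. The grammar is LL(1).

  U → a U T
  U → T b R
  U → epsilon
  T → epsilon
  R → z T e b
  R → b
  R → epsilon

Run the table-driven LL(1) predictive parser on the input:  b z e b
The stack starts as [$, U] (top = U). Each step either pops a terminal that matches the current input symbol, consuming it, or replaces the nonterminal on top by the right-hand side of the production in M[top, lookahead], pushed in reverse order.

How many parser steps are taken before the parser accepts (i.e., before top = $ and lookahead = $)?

8

     Stack      Input      Action
  1  $ U        b z e b $  expand U → T b R
  2  $ R b T    b z e b $  expand T → epsilon
  3  $ R b      b z e b $  match b
  4  $ R        z e b $    expand R → z T e b
  5  $ b e T z  z e b $    match z
  6  $ b e T    e b $      expand T → epsilon
  7  $ b e      e b $      match e
  8  $ b        b $        match b
Accept reached after 8 steps.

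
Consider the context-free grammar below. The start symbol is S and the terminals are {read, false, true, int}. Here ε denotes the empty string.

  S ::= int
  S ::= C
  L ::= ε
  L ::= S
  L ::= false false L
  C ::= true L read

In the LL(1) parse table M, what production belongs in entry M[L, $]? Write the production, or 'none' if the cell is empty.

none

FIRST(C): from C::=true L read we get {true}. So FIRST(C) = {true}.
FIRST(S): from S::=int we get {int}; from S::=C we get {true}. So FIRST(S) = {int, true}.
FIRST(L): from L::=ε we get {ε}; from L::=S we get {int, true}; from L::=false false L we get {false}. So FIRST(L) = {ε, false, int, true}.
FOLLOW(S) includes $ since S is the start symbol.
FOLLOW(L): in L::=false false L, the suffix after L is empty (adds nothing new); in C::=true L read, L is followed by read with FIRST {read}. Thus FOLLOW(L) = {read}.
For L ::= ε: FIRST(ε) = {ε}, so it goes in M[L, t] for t ∈ {}; since ε ∈ FIRST, also for every t ∈ FOLLOW(L) = {read}.
For L ::= S: FIRST(S) = {int, true}, so it goes in M[L, t] for t ∈ {int, true}.
For L ::= false false L: FIRST(false false L) = {false}, so it goes in M[L, t] for t ∈ {false}.
None of these place a production in M[L, $].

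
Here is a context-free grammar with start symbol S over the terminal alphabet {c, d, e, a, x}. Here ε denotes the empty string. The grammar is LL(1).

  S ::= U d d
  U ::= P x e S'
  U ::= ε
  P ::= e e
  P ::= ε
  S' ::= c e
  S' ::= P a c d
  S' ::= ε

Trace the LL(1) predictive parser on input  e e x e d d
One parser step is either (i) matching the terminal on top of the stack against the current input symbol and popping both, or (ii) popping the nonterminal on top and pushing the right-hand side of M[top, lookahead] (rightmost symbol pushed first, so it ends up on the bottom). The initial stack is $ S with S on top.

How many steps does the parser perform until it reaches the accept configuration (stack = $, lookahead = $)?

10

      Stack             Input          Action
   1  $ S               e e x e d d $  expand S ::= U d d
   2  $ d d U           e e x e d d $  expand U ::= P x e S'
   3  $ d d S' e x P    e e x e d d $  expand P ::= e e
   4  $ d d S' e x e e  e e x e d d $  match e
   5  $ d d S' e x e    e x e d d $    match e
   6  $ d d S' e x      x e d d $      match x
   7  $ d d S' e        e d d $        match e
   8  $ d d S'          d d $          expand S' ::= ε
   9  $ d d             d d $          match d
  10  $ d               d $            match d
Accept reached after 10 steps.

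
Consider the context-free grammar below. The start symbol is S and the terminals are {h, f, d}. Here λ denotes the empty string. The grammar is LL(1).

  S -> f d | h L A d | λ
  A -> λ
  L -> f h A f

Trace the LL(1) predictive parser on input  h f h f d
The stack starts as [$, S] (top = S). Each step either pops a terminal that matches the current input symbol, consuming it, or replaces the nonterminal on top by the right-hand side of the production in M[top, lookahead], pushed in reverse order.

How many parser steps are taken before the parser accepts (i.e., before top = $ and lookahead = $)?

step 1: stack=$ S  input=h f h f d $  — expand S -> h L A d
step 2: stack=$ d A L h  input=h f h f d $  — match h
step 3: stack=$ d A L  input=f h f d $  — expand L -> f h A f
step 4: stack=$ d A f A h f  input=f h f d $  — match f
step 5: stack=$ d A f A h  input=h f d $  — match h
step 6: stack=$ d A f A  input=f d $  — expand A -> λ
step 7: stack=$ d A f  input=f d $  — match f
step 8: stack=$ d A  input=d $  — expand A -> λ
step 9: stack=$ d  input=d $  — match d
Accept reached after 9 steps.

9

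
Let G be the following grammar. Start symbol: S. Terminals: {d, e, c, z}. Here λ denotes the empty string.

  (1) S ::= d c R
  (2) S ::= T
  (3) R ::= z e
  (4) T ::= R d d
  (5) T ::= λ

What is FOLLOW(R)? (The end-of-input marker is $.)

FIRST(R): from R::=z e we get {z}. So FIRST(R) = {z}.
FIRST(T): from T::=R d d we get {z}; from T::=λ we get {λ}. So FIRST(T) = {λ, z}.
FIRST(S): from S::=d c R we get {d}; from S::=T we get {λ, z}. So FIRST(S) = {λ, d, z}.
FOLLOW(S) includes $ since S is the start symbol.
FOLLOW(S): S appears on no right-hand side. Thus FOLLOW(S) = {$}.
FOLLOW(R): in S::=d c R, the suffix after R is empty, so FOLLOW(R) ⊇ FOLLOW(S) = {$}; in T::=R d d, R is followed by d d with FIRST {d}. Thus FOLLOW(R) = {$, d}.
FOLLOW(T): in S::=T, the suffix after T is empty, so FOLLOW(T) ⊇ FOLLOW(S) = {$}. Thus FOLLOW(T) = {$}.

{$, d}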